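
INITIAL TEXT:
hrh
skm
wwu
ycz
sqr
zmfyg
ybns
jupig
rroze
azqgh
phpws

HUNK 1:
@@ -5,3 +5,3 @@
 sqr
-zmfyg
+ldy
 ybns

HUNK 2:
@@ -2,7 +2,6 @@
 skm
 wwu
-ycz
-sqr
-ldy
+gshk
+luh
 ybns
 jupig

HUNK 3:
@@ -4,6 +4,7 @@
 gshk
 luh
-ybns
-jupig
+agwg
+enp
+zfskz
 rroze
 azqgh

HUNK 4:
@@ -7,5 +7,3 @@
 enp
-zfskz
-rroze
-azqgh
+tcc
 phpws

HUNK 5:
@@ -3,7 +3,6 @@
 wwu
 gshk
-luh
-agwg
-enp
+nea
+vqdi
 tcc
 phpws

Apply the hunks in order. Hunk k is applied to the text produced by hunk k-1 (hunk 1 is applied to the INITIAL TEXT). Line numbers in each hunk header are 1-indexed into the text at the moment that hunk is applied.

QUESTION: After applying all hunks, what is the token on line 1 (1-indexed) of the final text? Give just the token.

Answer: hrh

Derivation:
Hunk 1: at line 5 remove [zmfyg] add [ldy] -> 11 lines: hrh skm wwu ycz sqr ldy ybns jupig rroze azqgh phpws
Hunk 2: at line 2 remove [ycz,sqr,ldy] add [gshk,luh] -> 10 lines: hrh skm wwu gshk luh ybns jupig rroze azqgh phpws
Hunk 3: at line 4 remove [ybns,jupig] add [agwg,enp,zfskz] -> 11 lines: hrh skm wwu gshk luh agwg enp zfskz rroze azqgh phpws
Hunk 4: at line 7 remove [zfskz,rroze,azqgh] add [tcc] -> 9 lines: hrh skm wwu gshk luh agwg enp tcc phpws
Hunk 5: at line 3 remove [luh,agwg,enp] add [nea,vqdi] -> 8 lines: hrh skm wwu gshk nea vqdi tcc phpws
Final line 1: hrh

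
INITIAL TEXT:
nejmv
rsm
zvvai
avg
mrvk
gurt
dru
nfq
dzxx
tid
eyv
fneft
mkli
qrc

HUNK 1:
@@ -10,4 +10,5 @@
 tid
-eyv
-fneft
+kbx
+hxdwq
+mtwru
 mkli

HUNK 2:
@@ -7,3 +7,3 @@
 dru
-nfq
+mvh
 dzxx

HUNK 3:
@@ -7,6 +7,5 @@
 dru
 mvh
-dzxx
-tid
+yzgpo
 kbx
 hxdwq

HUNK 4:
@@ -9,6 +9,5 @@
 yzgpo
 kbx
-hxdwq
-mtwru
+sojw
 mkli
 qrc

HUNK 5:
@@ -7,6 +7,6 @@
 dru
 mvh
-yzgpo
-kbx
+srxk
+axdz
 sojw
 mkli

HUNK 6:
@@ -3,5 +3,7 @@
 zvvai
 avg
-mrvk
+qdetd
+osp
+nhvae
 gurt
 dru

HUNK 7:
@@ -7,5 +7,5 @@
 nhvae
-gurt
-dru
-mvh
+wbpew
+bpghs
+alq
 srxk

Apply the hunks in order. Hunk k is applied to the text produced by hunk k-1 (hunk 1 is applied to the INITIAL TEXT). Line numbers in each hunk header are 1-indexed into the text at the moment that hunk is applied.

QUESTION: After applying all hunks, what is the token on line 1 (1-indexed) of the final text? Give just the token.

Hunk 1: at line 10 remove [eyv,fneft] add [kbx,hxdwq,mtwru] -> 15 lines: nejmv rsm zvvai avg mrvk gurt dru nfq dzxx tid kbx hxdwq mtwru mkli qrc
Hunk 2: at line 7 remove [nfq] add [mvh] -> 15 lines: nejmv rsm zvvai avg mrvk gurt dru mvh dzxx tid kbx hxdwq mtwru mkli qrc
Hunk 3: at line 7 remove [dzxx,tid] add [yzgpo] -> 14 lines: nejmv rsm zvvai avg mrvk gurt dru mvh yzgpo kbx hxdwq mtwru mkli qrc
Hunk 4: at line 9 remove [hxdwq,mtwru] add [sojw] -> 13 lines: nejmv rsm zvvai avg mrvk gurt dru mvh yzgpo kbx sojw mkli qrc
Hunk 5: at line 7 remove [yzgpo,kbx] add [srxk,axdz] -> 13 lines: nejmv rsm zvvai avg mrvk gurt dru mvh srxk axdz sojw mkli qrc
Hunk 6: at line 3 remove [mrvk] add [qdetd,osp,nhvae] -> 15 lines: nejmv rsm zvvai avg qdetd osp nhvae gurt dru mvh srxk axdz sojw mkli qrc
Hunk 7: at line 7 remove [gurt,dru,mvh] add [wbpew,bpghs,alq] -> 15 lines: nejmv rsm zvvai avg qdetd osp nhvae wbpew bpghs alq srxk axdz sojw mkli qrc
Final line 1: nejmv

Answer: nejmv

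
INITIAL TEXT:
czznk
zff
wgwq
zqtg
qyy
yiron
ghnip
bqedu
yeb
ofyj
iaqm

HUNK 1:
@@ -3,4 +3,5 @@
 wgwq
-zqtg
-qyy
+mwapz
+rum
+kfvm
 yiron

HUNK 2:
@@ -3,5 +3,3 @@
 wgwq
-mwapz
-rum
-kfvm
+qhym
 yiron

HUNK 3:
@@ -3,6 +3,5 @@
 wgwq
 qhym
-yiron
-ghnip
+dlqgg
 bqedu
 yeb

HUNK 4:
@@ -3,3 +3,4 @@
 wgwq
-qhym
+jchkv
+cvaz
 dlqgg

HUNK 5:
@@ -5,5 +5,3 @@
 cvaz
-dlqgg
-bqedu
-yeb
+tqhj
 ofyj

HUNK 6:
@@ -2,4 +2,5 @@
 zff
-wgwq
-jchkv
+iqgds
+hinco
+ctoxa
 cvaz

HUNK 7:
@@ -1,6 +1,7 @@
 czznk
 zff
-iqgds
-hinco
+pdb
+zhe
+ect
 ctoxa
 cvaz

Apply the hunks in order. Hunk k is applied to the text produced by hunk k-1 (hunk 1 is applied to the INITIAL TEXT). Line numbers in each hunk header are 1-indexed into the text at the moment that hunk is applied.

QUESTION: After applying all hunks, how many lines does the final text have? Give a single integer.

Answer: 10

Derivation:
Hunk 1: at line 3 remove [zqtg,qyy] add [mwapz,rum,kfvm] -> 12 lines: czznk zff wgwq mwapz rum kfvm yiron ghnip bqedu yeb ofyj iaqm
Hunk 2: at line 3 remove [mwapz,rum,kfvm] add [qhym] -> 10 lines: czznk zff wgwq qhym yiron ghnip bqedu yeb ofyj iaqm
Hunk 3: at line 3 remove [yiron,ghnip] add [dlqgg] -> 9 lines: czznk zff wgwq qhym dlqgg bqedu yeb ofyj iaqm
Hunk 4: at line 3 remove [qhym] add [jchkv,cvaz] -> 10 lines: czznk zff wgwq jchkv cvaz dlqgg bqedu yeb ofyj iaqm
Hunk 5: at line 5 remove [dlqgg,bqedu,yeb] add [tqhj] -> 8 lines: czznk zff wgwq jchkv cvaz tqhj ofyj iaqm
Hunk 6: at line 2 remove [wgwq,jchkv] add [iqgds,hinco,ctoxa] -> 9 lines: czznk zff iqgds hinco ctoxa cvaz tqhj ofyj iaqm
Hunk 7: at line 1 remove [iqgds,hinco] add [pdb,zhe,ect] -> 10 lines: czznk zff pdb zhe ect ctoxa cvaz tqhj ofyj iaqm
Final line count: 10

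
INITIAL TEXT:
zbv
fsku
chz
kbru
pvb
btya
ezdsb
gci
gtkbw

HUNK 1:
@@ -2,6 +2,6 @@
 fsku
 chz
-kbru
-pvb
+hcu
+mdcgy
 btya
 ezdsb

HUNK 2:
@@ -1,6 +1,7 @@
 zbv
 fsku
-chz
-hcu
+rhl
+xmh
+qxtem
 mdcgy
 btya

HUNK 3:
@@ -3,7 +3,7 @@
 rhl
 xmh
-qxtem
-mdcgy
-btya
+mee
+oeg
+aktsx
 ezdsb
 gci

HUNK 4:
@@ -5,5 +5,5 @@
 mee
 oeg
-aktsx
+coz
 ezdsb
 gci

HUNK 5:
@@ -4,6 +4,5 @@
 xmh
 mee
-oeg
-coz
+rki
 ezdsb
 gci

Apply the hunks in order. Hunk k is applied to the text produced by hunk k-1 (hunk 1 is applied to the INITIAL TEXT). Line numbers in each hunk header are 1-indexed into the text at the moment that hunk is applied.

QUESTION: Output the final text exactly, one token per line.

Hunk 1: at line 2 remove [kbru,pvb] add [hcu,mdcgy] -> 9 lines: zbv fsku chz hcu mdcgy btya ezdsb gci gtkbw
Hunk 2: at line 1 remove [chz,hcu] add [rhl,xmh,qxtem] -> 10 lines: zbv fsku rhl xmh qxtem mdcgy btya ezdsb gci gtkbw
Hunk 3: at line 3 remove [qxtem,mdcgy,btya] add [mee,oeg,aktsx] -> 10 lines: zbv fsku rhl xmh mee oeg aktsx ezdsb gci gtkbw
Hunk 4: at line 5 remove [aktsx] add [coz] -> 10 lines: zbv fsku rhl xmh mee oeg coz ezdsb gci gtkbw
Hunk 5: at line 4 remove [oeg,coz] add [rki] -> 9 lines: zbv fsku rhl xmh mee rki ezdsb gci gtkbw

Answer: zbv
fsku
rhl
xmh
mee
rki
ezdsb
gci
gtkbw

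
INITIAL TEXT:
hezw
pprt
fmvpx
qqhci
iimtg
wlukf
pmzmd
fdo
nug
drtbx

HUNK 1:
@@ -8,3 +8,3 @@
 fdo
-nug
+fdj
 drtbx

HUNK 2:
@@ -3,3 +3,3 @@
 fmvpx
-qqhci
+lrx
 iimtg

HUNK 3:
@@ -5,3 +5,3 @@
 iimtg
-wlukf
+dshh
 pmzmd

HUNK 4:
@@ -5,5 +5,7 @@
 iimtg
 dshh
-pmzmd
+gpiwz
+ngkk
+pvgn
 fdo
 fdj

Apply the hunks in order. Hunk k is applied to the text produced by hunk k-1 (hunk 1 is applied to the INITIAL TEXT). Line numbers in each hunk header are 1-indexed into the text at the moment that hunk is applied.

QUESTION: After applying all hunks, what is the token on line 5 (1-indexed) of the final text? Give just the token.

Hunk 1: at line 8 remove [nug] add [fdj] -> 10 lines: hezw pprt fmvpx qqhci iimtg wlukf pmzmd fdo fdj drtbx
Hunk 2: at line 3 remove [qqhci] add [lrx] -> 10 lines: hezw pprt fmvpx lrx iimtg wlukf pmzmd fdo fdj drtbx
Hunk 3: at line 5 remove [wlukf] add [dshh] -> 10 lines: hezw pprt fmvpx lrx iimtg dshh pmzmd fdo fdj drtbx
Hunk 4: at line 5 remove [pmzmd] add [gpiwz,ngkk,pvgn] -> 12 lines: hezw pprt fmvpx lrx iimtg dshh gpiwz ngkk pvgn fdo fdj drtbx
Final line 5: iimtg

Answer: iimtg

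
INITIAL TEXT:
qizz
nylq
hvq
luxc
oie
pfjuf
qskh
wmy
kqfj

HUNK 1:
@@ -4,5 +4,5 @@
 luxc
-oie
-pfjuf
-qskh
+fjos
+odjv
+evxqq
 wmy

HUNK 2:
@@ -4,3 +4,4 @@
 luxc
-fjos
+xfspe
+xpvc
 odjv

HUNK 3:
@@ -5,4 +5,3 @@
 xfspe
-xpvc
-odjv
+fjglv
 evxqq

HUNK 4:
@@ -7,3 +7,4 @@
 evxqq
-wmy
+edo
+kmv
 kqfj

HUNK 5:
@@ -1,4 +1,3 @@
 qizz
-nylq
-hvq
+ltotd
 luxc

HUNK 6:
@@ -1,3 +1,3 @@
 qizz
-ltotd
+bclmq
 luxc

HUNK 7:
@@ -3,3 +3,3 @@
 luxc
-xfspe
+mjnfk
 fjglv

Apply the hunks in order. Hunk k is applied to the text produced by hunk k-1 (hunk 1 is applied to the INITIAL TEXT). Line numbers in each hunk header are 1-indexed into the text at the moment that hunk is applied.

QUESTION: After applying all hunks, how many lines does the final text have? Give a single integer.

Hunk 1: at line 4 remove [oie,pfjuf,qskh] add [fjos,odjv,evxqq] -> 9 lines: qizz nylq hvq luxc fjos odjv evxqq wmy kqfj
Hunk 2: at line 4 remove [fjos] add [xfspe,xpvc] -> 10 lines: qizz nylq hvq luxc xfspe xpvc odjv evxqq wmy kqfj
Hunk 3: at line 5 remove [xpvc,odjv] add [fjglv] -> 9 lines: qizz nylq hvq luxc xfspe fjglv evxqq wmy kqfj
Hunk 4: at line 7 remove [wmy] add [edo,kmv] -> 10 lines: qizz nylq hvq luxc xfspe fjglv evxqq edo kmv kqfj
Hunk 5: at line 1 remove [nylq,hvq] add [ltotd] -> 9 lines: qizz ltotd luxc xfspe fjglv evxqq edo kmv kqfj
Hunk 6: at line 1 remove [ltotd] add [bclmq] -> 9 lines: qizz bclmq luxc xfspe fjglv evxqq edo kmv kqfj
Hunk 7: at line 3 remove [xfspe] add [mjnfk] -> 9 lines: qizz bclmq luxc mjnfk fjglv evxqq edo kmv kqfj
Final line count: 9

Answer: 9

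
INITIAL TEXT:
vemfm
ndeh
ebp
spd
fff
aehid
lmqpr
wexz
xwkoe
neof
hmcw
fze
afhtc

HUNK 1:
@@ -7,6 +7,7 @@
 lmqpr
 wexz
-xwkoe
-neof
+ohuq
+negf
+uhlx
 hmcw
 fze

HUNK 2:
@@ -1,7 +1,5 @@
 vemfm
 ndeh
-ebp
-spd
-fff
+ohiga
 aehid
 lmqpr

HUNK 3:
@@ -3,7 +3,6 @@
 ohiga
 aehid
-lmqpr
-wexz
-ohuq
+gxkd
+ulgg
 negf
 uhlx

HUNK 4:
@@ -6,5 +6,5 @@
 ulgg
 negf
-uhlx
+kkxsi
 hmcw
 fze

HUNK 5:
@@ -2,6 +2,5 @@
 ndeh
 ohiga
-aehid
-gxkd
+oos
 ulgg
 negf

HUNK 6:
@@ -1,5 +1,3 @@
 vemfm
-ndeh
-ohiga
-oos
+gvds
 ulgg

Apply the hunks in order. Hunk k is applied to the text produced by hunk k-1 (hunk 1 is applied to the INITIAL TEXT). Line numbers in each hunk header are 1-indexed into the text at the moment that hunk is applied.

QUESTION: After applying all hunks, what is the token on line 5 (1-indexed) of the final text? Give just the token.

Answer: kkxsi

Derivation:
Hunk 1: at line 7 remove [xwkoe,neof] add [ohuq,negf,uhlx] -> 14 lines: vemfm ndeh ebp spd fff aehid lmqpr wexz ohuq negf uhlx hmcw fze afhtc
Hunk 2: at line 1 remove [ebp,spd,fff] add [ohiga] -> 12 lines: vemfm ndeh ohiga aehid lmqpr wexz ohuq negf uhlx hmcw fze afhtc
Hunk 3: at line 3 remove [lmqpr,wexz,ohuq] add [gxkd,ulgg] -> 11 lines: vemfm ndeh ohiga aehid gxkd ulgg negf uhlx hmcw fze afhtc
Hunk 4: at line 6 remove [uhlx] add [kkxsi] -> 11 lines: vemfm ndeh ohiga aehid gxkd ulgg negf kkxsi hmcw fze afhtc
Hunk 5: at line 2 remove [aehid,gxkd] add [oos] -> 10 lines: vemfm ndeh ohiga oos ulgg negf kkxsi hmcw fze afhtc
Hunk 6: at line 1 remove [ndeh,ohiga,oos] add [gvds] -> 8 lines: vemfm gvds ulgg negf kkxsi hmcw fze afhtc
Final line 5: kkxsi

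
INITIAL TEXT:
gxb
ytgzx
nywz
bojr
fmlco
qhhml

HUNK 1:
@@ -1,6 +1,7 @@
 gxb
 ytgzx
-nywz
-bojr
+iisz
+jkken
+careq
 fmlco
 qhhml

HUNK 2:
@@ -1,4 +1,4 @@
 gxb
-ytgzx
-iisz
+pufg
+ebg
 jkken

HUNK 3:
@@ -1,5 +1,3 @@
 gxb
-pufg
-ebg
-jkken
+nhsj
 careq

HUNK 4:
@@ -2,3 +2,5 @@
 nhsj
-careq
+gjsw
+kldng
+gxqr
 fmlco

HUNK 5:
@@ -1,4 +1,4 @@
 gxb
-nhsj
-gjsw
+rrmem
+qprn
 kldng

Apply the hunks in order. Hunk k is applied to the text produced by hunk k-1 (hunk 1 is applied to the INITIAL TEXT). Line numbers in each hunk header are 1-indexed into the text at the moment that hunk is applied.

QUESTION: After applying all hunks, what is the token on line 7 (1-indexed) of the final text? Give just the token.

Answer: qhhml

Derivation:
Hunk 1: at line 1 remove [nywz,bojr] add [iisz,jkken,careq] -> 7 lines: gxb ytgzx iisz jkken careq fmlco qhhml
Hunk 2: at line 1 remove [ytgzx,iisz] add [pufg,ebg] -> 7 lines: gxb pufg ebg jkken careq fmlco qhhml
Hunk 3: at line 1 remove [pufg,ebg,jkken] add [nhsj] -> 5 lines: gxb nhsj careq fmlco qhhml
Hunk 4: at line 2 remove [careq] add [gjsw,kldng,gxqr] -> 7 lines: gxb nhsj gjsw kldng gxqr fmlco qhhml
Hunk 5: at line 1 remove [nhsj,gjsw] add [rrmem,qprn] -> 7 lines: gxb rrmem qprn kldng gxqr fmlco qhhml
Final line 7: qhhml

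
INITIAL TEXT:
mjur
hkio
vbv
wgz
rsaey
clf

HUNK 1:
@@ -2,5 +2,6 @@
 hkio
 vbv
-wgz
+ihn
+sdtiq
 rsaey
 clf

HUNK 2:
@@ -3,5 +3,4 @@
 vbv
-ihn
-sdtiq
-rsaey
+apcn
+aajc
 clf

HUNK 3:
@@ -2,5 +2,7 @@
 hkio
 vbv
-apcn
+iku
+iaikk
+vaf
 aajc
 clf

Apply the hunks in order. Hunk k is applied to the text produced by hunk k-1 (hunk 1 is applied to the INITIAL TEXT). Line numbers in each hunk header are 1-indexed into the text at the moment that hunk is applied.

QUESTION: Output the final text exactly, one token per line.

Hunk 1: at line 2 remove [wgz] add [ihn,sdtiq] -> 7 lines: mjur hkio vbv ihn sdtiq rsaey clf
Hunk 2: at line 3 remove [ihn,sdtiq,rsaey] add [apcn,aajc] -> 6 lines: mjur hkio vbv apcn aajc clf
Hunk 3: at line 2 remove [apcn] add [iku,iaikk,vaf] -> 8 lines: mjur hkio vbv iku iaikk vaf aajc clf

Answer: mjur
hkio
vbv
iku
iaikk
vaf
aajc
clf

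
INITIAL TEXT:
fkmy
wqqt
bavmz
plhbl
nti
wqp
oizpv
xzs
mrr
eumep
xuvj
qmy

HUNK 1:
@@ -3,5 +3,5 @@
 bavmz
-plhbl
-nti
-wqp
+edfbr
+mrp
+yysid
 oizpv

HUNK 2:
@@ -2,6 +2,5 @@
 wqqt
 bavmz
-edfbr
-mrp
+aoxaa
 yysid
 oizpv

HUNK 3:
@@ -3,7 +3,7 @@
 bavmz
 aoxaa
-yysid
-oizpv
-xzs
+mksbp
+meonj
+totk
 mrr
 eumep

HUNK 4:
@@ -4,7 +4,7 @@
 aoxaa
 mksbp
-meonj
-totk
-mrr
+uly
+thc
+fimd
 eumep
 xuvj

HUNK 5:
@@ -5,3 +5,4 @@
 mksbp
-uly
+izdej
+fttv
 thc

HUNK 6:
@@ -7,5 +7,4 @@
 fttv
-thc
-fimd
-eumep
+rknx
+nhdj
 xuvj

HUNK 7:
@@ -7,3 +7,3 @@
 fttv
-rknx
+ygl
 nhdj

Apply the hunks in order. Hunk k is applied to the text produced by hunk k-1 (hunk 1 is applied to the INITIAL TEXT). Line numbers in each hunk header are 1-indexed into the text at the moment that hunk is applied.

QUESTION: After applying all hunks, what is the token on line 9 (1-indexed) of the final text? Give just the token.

Hunk 1: at line 3 remove [plhbl,nti,wqp] add [edfbr,mrp,yysid] -> 12 lines: fkmy wqqt bavmz edfbr mrp yysid oizpv xzs mrr eumep xuvj qmy
Hunk 2: at line 2 remove [edfbr,mrp] add [aoxaa] -> 11 lines: fkmy wqqt bavmz aoxaa yysid oizpv xzs mrr eumep xuvj qmy
Hunk 3: at line 3 remove [yysid,oizpv,xzs] add [mksbp,meonj,totk] -> 11 lines: fkmy wqqt bavmz aoxaa mksbp meonj totk mrr eumep xuvj qmy
Hunk 4: at line 4 remove [meonj,totk,mrr] add [uly,thc,fimd] -> 11 lines: fkmy wqqt bavmz aoxaa mksbp uly thc fimd eumep xuvj qmy
Hunk 5: at line 5 remove [uly] add [izdej,fttv] -> 12 lines: fkmy wqqt bavmz aoxaa mksbp izdej fttv thc fimd eumep xuvj qmy
Hunk 6: at line 7 remove [thc,fimd,eumep] add [rknx,nhdj] -> 11 lines: fkmy wqqt bavmz aoxaa mksbp izdej fttv rknx nhdj xuvj qmy
Hunk 7: at line 7 remove [rknx] add [ygl] -> 11 lines: fkmy wqqt bavmz aoxaa mksbp izdej fttv ygl nhdj xuvj qmy
Final line 9: nhdj

Answer: nhdj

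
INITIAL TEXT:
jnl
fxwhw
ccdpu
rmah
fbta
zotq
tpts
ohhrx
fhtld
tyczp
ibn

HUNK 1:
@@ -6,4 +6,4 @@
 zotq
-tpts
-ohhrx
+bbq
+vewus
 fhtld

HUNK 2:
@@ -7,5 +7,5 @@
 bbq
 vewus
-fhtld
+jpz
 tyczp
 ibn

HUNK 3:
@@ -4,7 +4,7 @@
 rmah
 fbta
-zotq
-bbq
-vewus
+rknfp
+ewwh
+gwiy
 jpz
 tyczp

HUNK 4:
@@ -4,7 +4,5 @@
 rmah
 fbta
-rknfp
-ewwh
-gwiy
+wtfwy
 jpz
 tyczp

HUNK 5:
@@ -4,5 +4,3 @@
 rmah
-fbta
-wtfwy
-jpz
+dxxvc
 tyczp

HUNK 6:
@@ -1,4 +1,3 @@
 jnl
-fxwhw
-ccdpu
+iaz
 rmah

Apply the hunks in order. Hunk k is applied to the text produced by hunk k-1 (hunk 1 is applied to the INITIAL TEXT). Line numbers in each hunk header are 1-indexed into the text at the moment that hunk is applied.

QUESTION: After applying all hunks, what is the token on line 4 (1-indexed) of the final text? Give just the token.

Answer: dxxvc

Derivation:
Hunk 1: at line 6 remove [tpts,ohhrx] add [bbq,vewus] -> 11 lines: jnl fxwhw ccdpu rmah fbta zotq bbq vewus fhtld tyczp ibn
Hunk 2: at line 7 remove [fhtld] add [jpz] -> 11 lines: jnl fxwhw ccdpu rmah fbta zotq bbq vewus jpz tyczp ibn
Hunk 3: at line 4 remove [zotq,bbq,vewus] add [rknfp,ewwh,gwiy] -> 11 lines: jnl fxwhw ccdpu rmah fbta rknfp ewwh gwiy jpz tyczp ibn
Hunk 4: at line 4 remove [rknfp,ewwh,gwiy] add [wtfwy] -> 9 lines: jnl fxwhw ccdpu rmah fbta wtfwy jpz tyczp ibn
Hunk 5: at line 4 remove [fbta,wtfwy,jpz] add [dxxvc] -> 7 lines: jnl fxwhw ccdpu rmah dxxvc tyczp ibn
Hunk 6: at line 1 remove [fxwhw,ccdpu] add [iaz] -> 6 lines: jnl iaz rmah dxxvc tyczp ibn
Final line 4: dxxvc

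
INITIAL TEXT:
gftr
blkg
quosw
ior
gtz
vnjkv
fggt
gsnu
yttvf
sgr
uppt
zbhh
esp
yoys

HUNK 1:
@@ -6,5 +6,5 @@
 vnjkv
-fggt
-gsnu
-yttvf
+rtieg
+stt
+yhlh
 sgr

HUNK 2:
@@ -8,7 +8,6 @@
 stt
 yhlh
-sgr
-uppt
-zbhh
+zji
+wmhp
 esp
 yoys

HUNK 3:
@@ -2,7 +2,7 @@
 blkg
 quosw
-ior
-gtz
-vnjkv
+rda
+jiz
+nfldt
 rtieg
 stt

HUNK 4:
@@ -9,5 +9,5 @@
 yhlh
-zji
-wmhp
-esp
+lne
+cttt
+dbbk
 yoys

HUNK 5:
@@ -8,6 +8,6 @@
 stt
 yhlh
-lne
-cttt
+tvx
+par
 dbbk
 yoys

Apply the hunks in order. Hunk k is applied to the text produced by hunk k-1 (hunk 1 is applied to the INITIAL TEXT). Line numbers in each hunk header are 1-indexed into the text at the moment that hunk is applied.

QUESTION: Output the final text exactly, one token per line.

Answer: gftr
blkg
quosw
rda
jiz
nfldt
rtieg
stt
yhlh
tvx
par
dbbk
yoys

Derivation:
Hunk 1: at line 6 remove [fggt,gsnu,yttvf] add [rtieg,stt,yhlh] -> 14 lines: gftr blkg quosw ior gtz vnjkv rtieg stt yhlh sgr uppt zbhh esp yoys
Hunk 2: at line 8 remove [sgr,uppt,zbhh] add [zji,wmhp] -> 13 lines: gftr blkg quosw ior gtz vnjkv rtieg stt yhlh zji wmhp esp yoys
Hunk 3: at line 2 remove [ior,gtz,vnjkv] add [rda,jiz,nfldt] -> 13 lines: gftr blkg quosw rda jiz nfldt rtieg stt yhlh zji wmhp esp yoys
Hunk 4: at line 9 remove [zji,wmhp,esp] add [lne,cttt,dbbk] -> 13 lines: gftr blkg quosw rda jiz nfldt rtieg stt yhlh lne cttt dbbk yoys
Hunk 5: at line 8 remove [lne,cttt] add [tvx,par] -> 13 lines: gftr blkg quosw rda jiz nfldt rtieg stt yhlh tvx par dbbk yoys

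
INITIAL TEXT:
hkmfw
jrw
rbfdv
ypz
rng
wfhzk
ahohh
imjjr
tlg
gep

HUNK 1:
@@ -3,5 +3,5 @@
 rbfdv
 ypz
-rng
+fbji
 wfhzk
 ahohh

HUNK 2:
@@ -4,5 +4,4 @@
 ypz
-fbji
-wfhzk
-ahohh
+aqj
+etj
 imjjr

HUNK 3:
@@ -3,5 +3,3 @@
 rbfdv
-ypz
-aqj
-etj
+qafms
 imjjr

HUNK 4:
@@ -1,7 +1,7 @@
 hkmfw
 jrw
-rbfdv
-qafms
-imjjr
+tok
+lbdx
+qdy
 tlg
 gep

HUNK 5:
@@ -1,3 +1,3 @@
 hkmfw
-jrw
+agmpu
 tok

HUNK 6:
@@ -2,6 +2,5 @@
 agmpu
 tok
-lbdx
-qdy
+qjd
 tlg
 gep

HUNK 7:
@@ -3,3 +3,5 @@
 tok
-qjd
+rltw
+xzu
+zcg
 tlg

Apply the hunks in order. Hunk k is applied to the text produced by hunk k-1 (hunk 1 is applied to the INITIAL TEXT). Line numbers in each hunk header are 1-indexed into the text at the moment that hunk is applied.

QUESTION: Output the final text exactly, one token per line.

Answer: hkmfw
agmpu
tok
rltw
xzu
zcg
tlg
gep

Derivation:
Hunk 1: at line 3 remove [rng] add [fbji] -> 10 lines: hkmfw jrw rbfdv ypz fbji wfhzk ahohh imjjr tlg gep
Hunk 2: at line 4 remove [fbji,wfhzk,ahohh] add [aqj,etj] -> 9 lines: hkmfw jrw rbfdv ypz aqj etj imjjr tlg gep
Hunk 3: at line 3 remove [ypz,aqj,etj] add [qafms] -> 7 lines: hkmfw jrw rbfdv qafms imjjr tlg gep
Hunk 4: at line 1 remove [rbfdv,qafms,imjjr] add [tok,lbdx,qdy] -> 7 lines: hkmfw jrw tok lbdx qdy tlg gep
Hunk 5: at line 1 remove [jrw] add [agmpu] -> 7 lines: hkmfw agmpu tok lbdx qdy tlg gep
Hunk 6: at line 2 remove [lbdx,qdy] add [qjd] -> 6 lines: hkmfw agmpu tok qjd tlg gep
Hunk 7: at line 3 remove [qjd] add [rltw,xzu,zcg] -> 8 lines: hkmfw agmpu tok rltw xzu zcg tlg gep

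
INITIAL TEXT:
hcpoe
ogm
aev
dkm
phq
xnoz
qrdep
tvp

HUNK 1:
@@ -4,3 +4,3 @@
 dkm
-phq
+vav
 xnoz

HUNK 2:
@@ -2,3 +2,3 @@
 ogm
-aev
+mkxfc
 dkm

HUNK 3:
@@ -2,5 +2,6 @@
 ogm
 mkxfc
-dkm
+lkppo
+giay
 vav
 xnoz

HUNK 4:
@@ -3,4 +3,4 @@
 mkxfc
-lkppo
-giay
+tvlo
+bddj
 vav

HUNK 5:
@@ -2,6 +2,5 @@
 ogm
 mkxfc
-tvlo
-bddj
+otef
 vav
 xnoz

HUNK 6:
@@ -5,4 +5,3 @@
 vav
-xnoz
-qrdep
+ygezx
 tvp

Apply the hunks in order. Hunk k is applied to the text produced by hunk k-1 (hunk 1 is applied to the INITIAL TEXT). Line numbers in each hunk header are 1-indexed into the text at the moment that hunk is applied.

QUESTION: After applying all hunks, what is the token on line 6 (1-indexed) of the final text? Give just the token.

Answer: ygezx

Derivation:
Hunk 1: at line 4 remove [phq] add [vav] -> 8 lines: hcpoe ogm aev dkm vav xnoz qrdep tvp
Hunk 2: at line 2 remove [aev] add [mkxfc] -> 8 lines: hcpoe ogm mkxfc dkm vav xnoz qrdep tvp
Hunk 3: at line 2 remove [dkm] add [lkppo,giay] -> 9 lines: hcpoe ogm mkxfc lkppo giay vav xnoz qrdep tvp
Hunk 4: at line 3 remove [lkppo,giay] add [tvlo,bddj] -> 9 lines: hcpoe ogm mkxfc tvlo bddj vav xnoz qrdep tvp
Hunk 5: at line 2 remove [tvlo,bddj] add [otef] -> 8 lines: hcpoe ogm mkxfc otef vav xnoz qrdep tvp
Hunk 6: at line 5 remove [xnoz,qrdep] add [ygezx] -> 7 lines: hcpoe ogm mkxfc otef vav ygezx tvp
Final line 6: ygezx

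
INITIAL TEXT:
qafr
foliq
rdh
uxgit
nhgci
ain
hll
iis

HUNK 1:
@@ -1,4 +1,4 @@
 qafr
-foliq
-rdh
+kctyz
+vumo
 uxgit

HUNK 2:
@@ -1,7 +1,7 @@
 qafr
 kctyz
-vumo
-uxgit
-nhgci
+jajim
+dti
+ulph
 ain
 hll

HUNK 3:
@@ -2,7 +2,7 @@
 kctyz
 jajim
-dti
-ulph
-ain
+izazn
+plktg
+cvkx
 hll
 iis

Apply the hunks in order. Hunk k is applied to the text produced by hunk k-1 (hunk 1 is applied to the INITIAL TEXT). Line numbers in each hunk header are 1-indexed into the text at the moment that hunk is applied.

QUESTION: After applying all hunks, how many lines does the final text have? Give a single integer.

Hunk 1: at line 1 remove [foliq,rdh] add [kctyz,vumo] -> 8 lines: qafr kctyz vumo uxgit nhgci ain hll iis
Hunk 2: at line 1 remove [vumo,uxgit,nhgci] add [jajim,dti,ulph] -> 8 lines: qafr kctyz jajim dti ulph ain hll iis
Hunk 3: at line 2 remove [dti,ulph,ain] add [izazn,plktg,cvkx] -> 8 lines: qafr kctyz jajim izazn plktg cvkx hll iis
Final line count: 8

Answer: 8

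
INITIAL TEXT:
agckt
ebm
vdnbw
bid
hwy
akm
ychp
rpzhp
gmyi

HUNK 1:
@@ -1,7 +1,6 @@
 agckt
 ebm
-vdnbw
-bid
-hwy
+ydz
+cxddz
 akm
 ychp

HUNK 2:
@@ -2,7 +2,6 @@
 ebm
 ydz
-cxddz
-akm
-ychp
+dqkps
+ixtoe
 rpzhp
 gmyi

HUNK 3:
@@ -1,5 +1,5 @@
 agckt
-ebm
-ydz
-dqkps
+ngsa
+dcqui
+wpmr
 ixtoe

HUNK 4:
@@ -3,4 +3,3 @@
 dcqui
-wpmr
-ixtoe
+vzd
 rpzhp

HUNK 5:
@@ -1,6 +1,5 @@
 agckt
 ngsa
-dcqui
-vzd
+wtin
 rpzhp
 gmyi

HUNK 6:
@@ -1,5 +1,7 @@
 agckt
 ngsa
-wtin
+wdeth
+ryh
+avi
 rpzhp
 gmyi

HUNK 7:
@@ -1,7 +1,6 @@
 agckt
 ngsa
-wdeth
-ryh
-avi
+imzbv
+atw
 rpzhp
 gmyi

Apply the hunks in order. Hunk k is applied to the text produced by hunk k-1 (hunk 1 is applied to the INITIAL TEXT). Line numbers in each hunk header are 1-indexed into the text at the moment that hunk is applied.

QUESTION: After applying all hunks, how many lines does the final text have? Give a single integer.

Hunk 1: at line 1 remove [vdnbw,bid,hwy] add [ydz,cxddz] -> 8 lines: agckt ebm ydz cxddz akm ychp rpzhp gmyi
Hunk 2: at line 2 remove [cxddz,akm,ychp] add [dqkps,ixtoe] -> 7 lines: agckt ebm ydz dqkps ixtoe rpzhp gmyi
Hunk 3: at line 1 remove [ebm,ydz,dqkps] add [ngsa,dcqui,wpmr] -> 7 lines: agckt ngsa dcqui wpmr ixtoe rpzhp gmyi
Hunk 4: at line 3 remove [wpmr,ixtoe] add [vzd] -> 6 lines: agckt ngsa dcqui vzd rpzhp gmyi
Hunk 5: at line 1 remove [dcqui,vzd] add [wtin] -> 5 lines: agckt ngsa wtin rpzhp gmyi
Hunk 6: at line 1 remove [wtin] add [wdeth,ryh,avi] -> 7 lines: agckt ngsa wdeth ryh avi rpzhp gmyi
Hunk 7: at line 1 remove [wdeth,ryh,avi] add [imzbv,atw] -> 6 lines: agckt ngsa imzbv atw rpzhp gmyi
Final line count: 6

Answer: 6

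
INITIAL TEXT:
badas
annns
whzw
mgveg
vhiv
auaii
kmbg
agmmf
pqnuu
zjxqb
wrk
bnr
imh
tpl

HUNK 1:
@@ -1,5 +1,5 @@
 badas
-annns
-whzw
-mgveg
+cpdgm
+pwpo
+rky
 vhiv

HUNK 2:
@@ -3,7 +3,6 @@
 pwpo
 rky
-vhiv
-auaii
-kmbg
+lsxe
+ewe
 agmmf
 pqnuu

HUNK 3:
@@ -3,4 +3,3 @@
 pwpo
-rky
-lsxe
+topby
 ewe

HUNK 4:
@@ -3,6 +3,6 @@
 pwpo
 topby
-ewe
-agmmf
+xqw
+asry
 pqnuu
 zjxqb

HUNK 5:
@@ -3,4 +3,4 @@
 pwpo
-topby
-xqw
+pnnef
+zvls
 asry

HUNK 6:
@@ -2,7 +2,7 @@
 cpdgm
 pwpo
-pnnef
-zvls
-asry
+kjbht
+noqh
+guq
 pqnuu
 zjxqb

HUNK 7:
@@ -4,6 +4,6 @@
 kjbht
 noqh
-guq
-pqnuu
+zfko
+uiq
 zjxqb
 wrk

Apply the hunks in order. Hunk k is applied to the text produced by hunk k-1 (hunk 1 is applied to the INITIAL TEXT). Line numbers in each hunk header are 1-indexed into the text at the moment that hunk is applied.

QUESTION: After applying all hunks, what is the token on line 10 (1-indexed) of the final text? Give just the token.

Hunk 1: at line 1 remove [annns,whzw,mgveg] add [cpdgm,pwpo,rky] -> 14 lines: badas cpdgm pwpo rky vhiv auaii kmbg agmmf pqnuu zjxqb wrk bnr imh tpl
Hunk 2: at line 3 remove [vhiv,auaii,kmbg] add [lsxe,ewe] -> 13 lines: badas cpdgm pwpo rky lsxe ewe agmmf pqnuu zjxqb wrk bnr imh tpl
Hunk 3: at line 3 remove [rky,lsxe] add [topby] -> 12 lines: badas cpdgm pwpo topby ewe agmmf pqnuu zjxqb wrk bnr imh tpl
Hunk 4: at line 3 remove [ewe,agmmf] add [xqw,asry] -> 12 lines: badas cpdgm pwpo topby xqw asry pqnuu zjxqb wrk bnr imh tpl
Hunk 5: at line 3 remove [topby,xqw] add [pnnef,zvls] -> 12 lines: badas cpdgm pwpo pnnef zvls asry pqnuu zjxqb wrk bnr imh tpl
Hunk 6: at line 2 remove [pnnef,zvls,asry] add [kjbht,noqh,guq] -> 12 lines: badas cpdgm pwpo kjbht noqh guq pqnuu zjxqb wrk bnr imh tpl
Hunk 7: at line 4 remove [guq,pqnuu] add [zfko,uiq] -> 12 lines: badas cpdgm pwpo kjbht noqh zfko uiq zjxqb wrk bnr imh tpl
Final line 10: bnr

Answer: bnr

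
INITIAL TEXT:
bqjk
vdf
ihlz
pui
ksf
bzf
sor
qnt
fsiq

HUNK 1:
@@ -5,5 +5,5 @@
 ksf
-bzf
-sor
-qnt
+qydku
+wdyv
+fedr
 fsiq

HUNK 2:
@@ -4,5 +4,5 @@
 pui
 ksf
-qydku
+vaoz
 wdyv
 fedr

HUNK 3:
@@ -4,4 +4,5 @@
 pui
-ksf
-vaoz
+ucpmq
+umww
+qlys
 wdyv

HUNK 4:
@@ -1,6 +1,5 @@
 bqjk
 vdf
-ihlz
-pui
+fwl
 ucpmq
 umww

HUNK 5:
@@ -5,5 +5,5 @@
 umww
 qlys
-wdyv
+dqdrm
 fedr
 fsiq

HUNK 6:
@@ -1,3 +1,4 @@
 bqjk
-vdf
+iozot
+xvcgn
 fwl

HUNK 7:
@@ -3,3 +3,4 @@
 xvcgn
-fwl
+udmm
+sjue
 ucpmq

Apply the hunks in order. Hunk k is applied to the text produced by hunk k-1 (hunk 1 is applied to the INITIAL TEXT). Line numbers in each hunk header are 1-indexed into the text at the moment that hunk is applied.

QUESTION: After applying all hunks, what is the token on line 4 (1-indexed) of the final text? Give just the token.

Answer: udmm

Derivation:
Hunk 1: at line 5 remove [bzf,sor,qnt] add [qydku,wdyv,fedr] -> 9 lines: bqjk vdf ihlz pui ksf qydku wdyv fedr fsiq
Hunk 2: at line 4 remove [qydku] add [vaoz] -> 9 lines: bqjk vdf ihlz pui ksf vaoz wdyv fedr fsiq
Hunk 3: at line 4 remove [ksf,vaoz] add [ucpmq,umww,qlys] -> 10 lines: bqjk vdf ihlz pui ucpmq umww qlys wdyv fedr fsiq
Hunk 4: at line 1 remove [ihlz,pui] add [fwl] -> 9 lines: bqjk vdf fwl ucpmq umww qlys wdyv fedr fsiq
Hunk 5: at line 5 remove [wdyv] add [dqdrm] -> 9 lines: bqjk vdf fwl ucpmq umww qlys dqdrm fedr fsiq
Hunk 6: at line 1 remove [vdf] add [iozot,xvcgn] -> 10 lines: bqjk iozot xvcgn fwl ucpmq umww qlys dqdrm fedr fsiq
Hunk 7: at line 3 remove [fwl] add [udmm,sjue] -> 11 lines: bqjk iozot xvcgn udmm sjue ucpmq umww qlys dqdrm fedr fsiq
Final line 4: udmm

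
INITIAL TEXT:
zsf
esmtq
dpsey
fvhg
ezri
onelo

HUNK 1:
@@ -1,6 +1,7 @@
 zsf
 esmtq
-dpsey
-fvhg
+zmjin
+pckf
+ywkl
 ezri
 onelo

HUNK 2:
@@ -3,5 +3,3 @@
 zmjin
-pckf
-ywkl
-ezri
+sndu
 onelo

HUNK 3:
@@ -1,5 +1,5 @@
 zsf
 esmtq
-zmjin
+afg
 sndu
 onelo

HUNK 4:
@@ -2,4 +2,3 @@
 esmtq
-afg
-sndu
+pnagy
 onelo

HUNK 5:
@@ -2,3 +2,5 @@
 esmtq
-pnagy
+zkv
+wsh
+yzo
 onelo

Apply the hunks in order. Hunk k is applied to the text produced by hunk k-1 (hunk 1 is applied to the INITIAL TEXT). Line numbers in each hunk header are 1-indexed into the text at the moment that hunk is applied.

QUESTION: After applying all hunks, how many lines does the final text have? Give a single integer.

Answer: 6

Derivation:
Hunk 1: at line 1 remove [dpsey,fvhg] add [zmjin,pckf,ywkl] -> 7 lines: zsf esmtq zmjin pckf ywkl ezri onelo
Hunk 2: at line 3 remove [pckf,ywkl,ezri] add [sndu] -> 5 lines: zsf esmtq zmjin sndu onelo
Hunk 3: at line 1 remove [zmjin] add [afg] -> 5 lines: zsf esmtq afg sndu onelo
Hunk 4: at line 2 remove [afg,sndu] add [pnagy] -> 4 lines: zsf esmtq pnagy onelo
Hunk 5: at line 2 remove [pnagy] add [zkv,wsh,yzo] -> 6 lines: zsf esmtq zkv wsh yzo onelo
Final line count: 6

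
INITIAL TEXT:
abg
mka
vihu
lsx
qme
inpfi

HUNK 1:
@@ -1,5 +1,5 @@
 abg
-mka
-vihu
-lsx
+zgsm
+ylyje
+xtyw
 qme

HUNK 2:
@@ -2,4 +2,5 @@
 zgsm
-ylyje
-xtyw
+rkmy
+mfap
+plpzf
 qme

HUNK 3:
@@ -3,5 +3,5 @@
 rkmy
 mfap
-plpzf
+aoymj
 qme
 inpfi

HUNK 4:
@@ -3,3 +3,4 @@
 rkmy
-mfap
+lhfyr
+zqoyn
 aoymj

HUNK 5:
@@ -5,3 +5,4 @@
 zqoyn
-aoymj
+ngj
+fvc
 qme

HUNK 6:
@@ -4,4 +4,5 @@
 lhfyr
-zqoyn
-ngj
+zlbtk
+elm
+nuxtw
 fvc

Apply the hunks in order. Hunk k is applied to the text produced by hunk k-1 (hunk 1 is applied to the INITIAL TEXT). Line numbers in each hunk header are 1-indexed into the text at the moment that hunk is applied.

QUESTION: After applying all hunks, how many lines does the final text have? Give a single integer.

Hunk 1: at line 1 remove [mka,vihu,lsx] add [zgsm,ylyje,xtyw] -> 6 lines: abg zgsm ylyje xtyw qme inpfi
Hunk 2: at line 2 remove [ylyje,xtyw] add [rkmy,mfap,plpzf] -> 7 lines: abg zgsm rkmy mfap plpzf qme inpfi
Hunk 3: at line 3 remove [plpzf] add [aoymj] -> 7 lines: abg zgsm rkmy mfap aoymj qme inpfi
Hunk 4: at line 3 remove [mfap] add [lhfyr,zqoyn] -> 8 lines: abg zgsm rkmy lhfyr zqoyn aoymj qme inpfi
Hunk 5: at line 5 remove [aoymj] add [ngj,fvc] -> 9 lines: abg zgsm rkmy lhfyr zqoyn ngj fvc qme inpfi
Hunk 6: at line 4 remove [zqoyn,ngj] add [zlbtk,elm,nuxtw] -> 10 lines: abg zgsm rkmy lhfyr zlbtk elm nuxtw fvc qme inpfi
Final line count: 10

Answer: 10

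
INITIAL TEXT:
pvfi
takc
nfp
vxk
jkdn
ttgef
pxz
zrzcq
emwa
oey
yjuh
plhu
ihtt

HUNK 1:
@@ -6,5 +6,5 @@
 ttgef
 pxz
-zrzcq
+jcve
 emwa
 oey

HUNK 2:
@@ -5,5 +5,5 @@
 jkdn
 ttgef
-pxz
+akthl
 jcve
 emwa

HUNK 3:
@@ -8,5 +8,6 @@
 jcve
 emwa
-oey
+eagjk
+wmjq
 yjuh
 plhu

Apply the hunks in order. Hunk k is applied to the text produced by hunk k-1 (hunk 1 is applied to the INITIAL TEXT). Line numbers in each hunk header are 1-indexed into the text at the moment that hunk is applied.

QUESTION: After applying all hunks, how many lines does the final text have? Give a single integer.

Answer: 14

Derivation:
Hunk 1: at line 6 remove [zrzcq] add [jcve] -> 13 lines: pvfi takc nfp vxk jkdn ttgef pxz jcve emwa oey yjuh plhu ihtt
Hunk 2: at line 5 remove [pxz] add [akthl] -> 13 lines: pvfi takc nfp vxk jkdn ttgef akthl jcve emwa oey yjuh plhu ihtt
Hunk 3: at line 8 remove [oey] add [eagjk,wmjq] -> 14 lines: pvfi takc nfp vxk jkdn ttgef akthl jcve emwa eagjk wmjq yjuh plhu ihtt
Final line count: 14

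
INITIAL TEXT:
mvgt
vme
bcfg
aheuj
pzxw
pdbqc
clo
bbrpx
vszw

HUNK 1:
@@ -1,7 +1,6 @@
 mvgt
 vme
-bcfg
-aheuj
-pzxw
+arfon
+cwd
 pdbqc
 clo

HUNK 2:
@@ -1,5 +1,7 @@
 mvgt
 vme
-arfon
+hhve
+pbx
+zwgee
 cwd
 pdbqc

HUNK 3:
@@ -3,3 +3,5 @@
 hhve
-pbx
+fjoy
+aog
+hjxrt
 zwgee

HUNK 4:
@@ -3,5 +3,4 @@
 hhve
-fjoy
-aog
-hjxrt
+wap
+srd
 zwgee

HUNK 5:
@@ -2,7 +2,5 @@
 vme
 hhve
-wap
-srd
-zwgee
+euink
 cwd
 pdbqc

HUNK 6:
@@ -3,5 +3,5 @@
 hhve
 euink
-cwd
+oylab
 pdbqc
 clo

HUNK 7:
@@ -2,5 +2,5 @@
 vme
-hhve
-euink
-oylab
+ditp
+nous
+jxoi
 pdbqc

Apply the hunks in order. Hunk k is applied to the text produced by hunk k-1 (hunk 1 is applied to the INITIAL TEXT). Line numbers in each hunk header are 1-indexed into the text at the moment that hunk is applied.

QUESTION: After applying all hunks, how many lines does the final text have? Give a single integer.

Answer: 9

Derivation:
Hunk 1: at line 1 remove [bcfg,aheuj,pzxw] add [arfon,cwd] -> 8 lines: mvgt vme arfon cwd pdbqc clo bbrpx vszw
Hunk 2: at line 1 remove [arfon] add [hhve,pbx,zwgee] -> 10 lines: mvgt vme hhve pbx zwgee cwd pdbqc clo bbrpx vszw
Hunk 3: at line 3 remove [pbx] add [fjoy,aog,hjxrt] -> 12 lines: mvgt vme hhve fjoy aog hjxrt zwgee cwd pdbqc clo bbrpx vszw
Hunk 4: at line 3 remove [fjoy,aog,hjxrt] add [wap,srd] -> 11 lines: mvgt vme hhve wap srd zwgee cwd pdbqc clo bbrpx vszw
Hunk 5: at line 2 remove [wap,srd,zwgee] add [euink] -> 9 lines: mvgt vme hhve euink cwd pdbqc clo bbrpx vszw
Hunk 6: at line 3 remove [cwd] add [oylab] -> 9 lines: mvgt vme hhve euink oylab pdbqc clo bbrpx vszw
Hunk 7: at line 2 remove [hhve,euink,oylab] add [ditp,nous,jxoi] -> 9 lines: mvgt vme ditp nous jxoi pdbqc clo bbrpx vszw
Final line count: 9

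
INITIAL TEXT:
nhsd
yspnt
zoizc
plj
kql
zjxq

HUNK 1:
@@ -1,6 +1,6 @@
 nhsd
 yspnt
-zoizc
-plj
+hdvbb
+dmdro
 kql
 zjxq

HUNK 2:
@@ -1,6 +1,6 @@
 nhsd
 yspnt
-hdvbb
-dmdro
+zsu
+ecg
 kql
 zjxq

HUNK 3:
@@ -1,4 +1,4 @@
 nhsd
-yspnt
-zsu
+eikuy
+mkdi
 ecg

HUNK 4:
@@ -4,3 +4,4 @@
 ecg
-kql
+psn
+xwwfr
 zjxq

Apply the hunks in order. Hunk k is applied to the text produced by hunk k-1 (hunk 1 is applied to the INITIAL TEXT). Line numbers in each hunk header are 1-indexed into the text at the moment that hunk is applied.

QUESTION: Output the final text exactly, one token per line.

Answer: nhsd
eikuy
mkdi
ecg
psn
xwwfr
zjxq

Derivation:
Hunk 1: at line 1 remove [zoizc,plj] add [hdvbb,dmdro] -> 6 lines: nhsd yspnt hdvbb dmdro kql zjxq
Hunk 2: at line 1 remove [hdvbb,dmdro] add [zsu,ecg] -> 6 lines: nhsd yspnt zsu ecg kql zjxq
Hunk 3: at line 1 remove [yspnt,zsu] add [eikuy,mkdi] -> 6 lines: nhsd eikuy mkdi ecg kql zjxq
Hunk 4: at line 4 remove [kql] add [psn,xwwfr] -> 7 lines: nhsd eikuy mkdi ecg psn xwwfr zjxq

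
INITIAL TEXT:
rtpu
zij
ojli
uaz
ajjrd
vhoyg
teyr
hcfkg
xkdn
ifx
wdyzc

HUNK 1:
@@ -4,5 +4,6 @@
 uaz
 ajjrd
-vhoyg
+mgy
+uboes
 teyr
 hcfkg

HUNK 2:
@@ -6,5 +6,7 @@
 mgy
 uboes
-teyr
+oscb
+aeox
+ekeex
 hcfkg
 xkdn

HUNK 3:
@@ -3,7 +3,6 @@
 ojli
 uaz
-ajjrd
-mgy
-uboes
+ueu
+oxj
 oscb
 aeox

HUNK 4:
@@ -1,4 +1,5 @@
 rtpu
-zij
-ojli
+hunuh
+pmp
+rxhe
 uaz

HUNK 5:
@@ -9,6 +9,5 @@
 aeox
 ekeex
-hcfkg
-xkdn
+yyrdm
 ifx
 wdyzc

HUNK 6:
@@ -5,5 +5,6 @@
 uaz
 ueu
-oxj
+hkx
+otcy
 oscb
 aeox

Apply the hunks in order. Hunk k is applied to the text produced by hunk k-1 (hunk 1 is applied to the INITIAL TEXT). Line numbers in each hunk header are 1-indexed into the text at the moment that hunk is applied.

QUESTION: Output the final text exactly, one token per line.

Hunk 1: at line 4 remove [vhoyg] add [mgy,uboes] -> 12 lines: rtpu zij ojli uaz ajjrd mgy uboes teyr hcfkg xkdn ifx wdyzc
Hunk 2: at line 6 remove [teyr] add [oscb,aeox,ekeex] -> 14 lines: rtpu zij ojli uaz ajjrd mgy uboes oscb aeox ekeex hcfkg xkdn ifx wdyzc
Hunk 3: at line 3 remove [ajjrd,mgy,uboes] add [ueu,oxj] -> 13 lines: rtpu zij ojli uaz ueu oxj oscb aeox ekeex hcfkg xkdn ifx wdyzc
Hunk 4: at line 1 remove [zij,ojli] add [hunuh,pmp,rxhe] -> 14 lines: rtpu hunuh pmp rxhe uaz ueu oxj oscb aeox ekeex hcfkg xkdn ifx wdyzc
Hunk 5: at line 9 remove [hcfkg,xkdn] add [yyrdm] -> 13 lines: rtpu hunuh pmp rxhe uaz ueu oxj oscb aeox ekeex yyrdm ifx wdyzc
Hunk 6: at line 5 remove [oxj] add [hkx,otcy] -> 14 lines: rtpu hunuh pmp rxhe uaz ueu hkx otcy oscb aeox ekeex yyrdm ifx wdyzc

Answer: rtpu
hunuh
pmp
rxhe
uaz
ueu
hkx
otcy
oscb
aeox
ekeex
yyrdm
ifx
wdyzc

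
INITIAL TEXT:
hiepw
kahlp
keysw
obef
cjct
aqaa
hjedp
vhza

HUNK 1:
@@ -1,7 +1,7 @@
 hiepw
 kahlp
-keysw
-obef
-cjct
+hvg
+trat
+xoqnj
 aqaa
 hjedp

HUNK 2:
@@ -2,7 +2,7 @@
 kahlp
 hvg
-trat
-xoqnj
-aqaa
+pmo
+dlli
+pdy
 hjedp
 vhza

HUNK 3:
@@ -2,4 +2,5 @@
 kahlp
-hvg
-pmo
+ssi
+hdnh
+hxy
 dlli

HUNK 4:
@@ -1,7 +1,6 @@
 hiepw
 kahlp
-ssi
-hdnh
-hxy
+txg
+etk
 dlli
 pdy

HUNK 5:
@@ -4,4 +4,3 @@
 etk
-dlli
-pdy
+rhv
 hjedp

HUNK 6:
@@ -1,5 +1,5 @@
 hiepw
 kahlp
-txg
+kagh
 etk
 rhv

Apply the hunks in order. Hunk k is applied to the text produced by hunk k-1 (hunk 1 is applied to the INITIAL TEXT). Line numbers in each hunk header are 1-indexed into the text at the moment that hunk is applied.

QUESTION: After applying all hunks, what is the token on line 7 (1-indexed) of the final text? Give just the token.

Hunk 1: at line 1 remove [keysw,obef,cjct] add [hvg,trat,xoqnj] -> 8 lines: hiepw kahlp hvg trat xoqnj aqaa hjedp vhza
Hunk 2: at line 2 remove [trat,xoqnj,aqaa] add [pmo,dlli,pdy] -> 8 lines: hiepw kahlp hvg pmo dlli pdy hjedp vhza
Hunk 3: at line 2 remove [hvg,pmo] add [ssi,hdnh,hxy] -> 9 lines: hiepw kahlp ssi hdnh hxy dlli pdy hjedp vhza
Hunk 4: at line 1 remove [ssi,hdnh,hxy] add [txg,etk] -> 8 lines: hiepw kahlp txg etk dlli pdy hjedp vhza
Hunk 5: at line 4 remove [dlli,pdy] add [rhv] -> 7 lines: hiepw kahlp txg etk rhv hjedp vhza
Hunk 6: at line 1 remove [txg] add [kagh] -> 7 lines: hiepw kahlp kagh etk rhv hjedp vhza
Final line 7: vhza

Answer: vhza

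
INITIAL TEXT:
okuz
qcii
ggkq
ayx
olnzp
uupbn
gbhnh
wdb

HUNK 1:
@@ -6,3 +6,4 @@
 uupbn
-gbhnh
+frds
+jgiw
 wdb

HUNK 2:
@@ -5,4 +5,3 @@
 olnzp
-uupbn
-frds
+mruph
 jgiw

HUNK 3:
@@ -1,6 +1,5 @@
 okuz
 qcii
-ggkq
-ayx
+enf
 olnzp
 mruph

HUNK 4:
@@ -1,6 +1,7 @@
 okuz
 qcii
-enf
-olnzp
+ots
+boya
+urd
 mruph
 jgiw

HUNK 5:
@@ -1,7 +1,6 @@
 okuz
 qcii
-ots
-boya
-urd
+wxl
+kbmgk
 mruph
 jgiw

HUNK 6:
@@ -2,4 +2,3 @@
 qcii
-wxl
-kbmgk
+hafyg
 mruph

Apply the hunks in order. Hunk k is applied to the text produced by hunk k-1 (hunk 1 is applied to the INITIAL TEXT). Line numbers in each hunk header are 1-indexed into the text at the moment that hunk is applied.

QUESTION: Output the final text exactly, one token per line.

Hunk 1: at line 6 remove [gbhnh] add [frds,jgiw] -> 9 lines: okuz qcii ggkq ayx olnzp uupbn frds jgiw wdb
Hunk 2: at line 5 remove [uupbn,frds] add [mruph] -> 8 lines: okuz qcii ggkq ayx olnzp mruph jgiw wdb
Hunk 3: at line 1 remove [ggkq,ayx] add [enf] -> 7 lines: okuz qcii enf olnzp mruph jgiw wdb
Hunk 4: at line 1 remove [enf,olnzp] add [ots,boya,urd] -> 8 lines: okuz qcii ots boya urd mruph jgiw wdb
Hunk 5: at line 1 remove [ots,boya,urd] add [wxl,kbmgk] -> 7 lines: okuz qcii wxl kbmgk mruph jgiw wdb
Hunk 6: at line 2 remove [wxl,kbmgk] add [hafyg] -> 6 lines: okuz qcii hafyg mruph jgiw wdb

Answer: okuz
qcii
hafyg
mruph
jgiw
wdb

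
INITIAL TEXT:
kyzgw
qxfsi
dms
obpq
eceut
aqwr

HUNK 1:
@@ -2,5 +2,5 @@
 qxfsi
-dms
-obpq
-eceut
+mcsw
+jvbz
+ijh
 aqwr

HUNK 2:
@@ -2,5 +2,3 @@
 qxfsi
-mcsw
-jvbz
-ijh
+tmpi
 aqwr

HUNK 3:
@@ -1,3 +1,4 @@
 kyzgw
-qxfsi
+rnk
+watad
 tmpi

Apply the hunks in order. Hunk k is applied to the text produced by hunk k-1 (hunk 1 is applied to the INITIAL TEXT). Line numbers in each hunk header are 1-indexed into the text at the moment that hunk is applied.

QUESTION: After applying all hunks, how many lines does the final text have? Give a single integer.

Hunk 1: at line 2 remove [dms,obpq,eceut] add [mcsw,jvbz,ijh] -> 6 lines: kyzgw qxfsi mcsw jvbz ijh aqwr
Hunk 2: at line 2 remove [mcsw,jvbz,ijh] add [tmpi] -> 4 lines: kyzgw qxfsi tmpi aqwr
Hunk 3: at line 1 remove [qxfsi] add [rnk,watad] -> 5 lines: kyzgw rnk watad tmpi aqwr
Final line count: 5

Answer: 5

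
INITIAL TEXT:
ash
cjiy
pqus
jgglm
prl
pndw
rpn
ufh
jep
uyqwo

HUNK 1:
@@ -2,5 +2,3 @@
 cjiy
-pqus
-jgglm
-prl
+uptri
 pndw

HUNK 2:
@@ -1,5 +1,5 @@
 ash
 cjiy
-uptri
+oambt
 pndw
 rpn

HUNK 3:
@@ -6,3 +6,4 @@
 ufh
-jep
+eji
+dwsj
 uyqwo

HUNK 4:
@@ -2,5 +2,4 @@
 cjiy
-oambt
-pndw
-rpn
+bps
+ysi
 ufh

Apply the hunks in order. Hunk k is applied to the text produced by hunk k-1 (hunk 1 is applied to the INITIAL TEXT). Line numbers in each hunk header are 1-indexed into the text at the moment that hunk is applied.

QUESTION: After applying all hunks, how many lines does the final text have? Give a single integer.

Answer: 8

Derivation:
Hunk 1: at line 2 remove [pqus,jgglm,prl] add [uptri] -> 8 lines: ash cjiy uptri pndw rpn ufh jep uyqwo
Hunk 2: at line 1 remove [uptri] add [oambt] -> 8 lines: ash cjiy oambt pndw rpn ufh jep uyqwo
Hunk 3: at line 6 remove [jep] add [eji,dwsj] -> 9 lines: ash cjiy oambt pndw rpn ufh eji dwsj uyqwo
Hunk 4: at line 2 remove [oambt,pndw,rpn] add [bps,ysi] -> 8 lines: ash cjiy bps ysi ufh eji dwsj uyqwo
Final line count: 8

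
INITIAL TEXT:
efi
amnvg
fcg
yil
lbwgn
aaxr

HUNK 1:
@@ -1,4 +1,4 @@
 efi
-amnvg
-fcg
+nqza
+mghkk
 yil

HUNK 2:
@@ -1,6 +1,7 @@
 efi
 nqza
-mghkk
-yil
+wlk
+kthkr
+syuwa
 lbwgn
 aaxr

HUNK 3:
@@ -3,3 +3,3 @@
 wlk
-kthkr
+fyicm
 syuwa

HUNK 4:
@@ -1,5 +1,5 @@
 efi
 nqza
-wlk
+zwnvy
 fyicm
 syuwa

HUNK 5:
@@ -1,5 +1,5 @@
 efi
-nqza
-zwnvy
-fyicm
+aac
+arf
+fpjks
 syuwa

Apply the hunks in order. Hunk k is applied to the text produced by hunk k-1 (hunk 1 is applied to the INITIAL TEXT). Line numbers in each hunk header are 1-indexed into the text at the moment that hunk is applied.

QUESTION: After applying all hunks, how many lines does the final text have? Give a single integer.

Answer: 7

Derivation:
Hunk 1: at line 1 remove [amnvg,fcg] add [nqza,mghkk] -> 6 lines: efi nqza mghkk yil lbwgn aaxr
Hunk 2: at line 1 remove [mghkk,yil] add [wlk,kthkr,syuwa] -> 7 lines: efi nqza wlk kthkr syuwa lbwgn aaxr
Hunk 3: at line 3 remove [kthkr] add [fyicm] -> 7 lines: efi nqza wlk fyicm syuwa lbwgn aaxr
Hunk 4: at line 1 remove [wlk] add [zwnvy] -> 7 lines: efi nqza zwnvy fyicm syuwa lbwgn aaxr
Hunk 5: at line 1 remove [nqza,zwnvy,fyicm] add [aac,arf,fpjks] -> 7 lines: efi aac arf fpjks syuwa lbwgn aaxr
Final line count: 7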